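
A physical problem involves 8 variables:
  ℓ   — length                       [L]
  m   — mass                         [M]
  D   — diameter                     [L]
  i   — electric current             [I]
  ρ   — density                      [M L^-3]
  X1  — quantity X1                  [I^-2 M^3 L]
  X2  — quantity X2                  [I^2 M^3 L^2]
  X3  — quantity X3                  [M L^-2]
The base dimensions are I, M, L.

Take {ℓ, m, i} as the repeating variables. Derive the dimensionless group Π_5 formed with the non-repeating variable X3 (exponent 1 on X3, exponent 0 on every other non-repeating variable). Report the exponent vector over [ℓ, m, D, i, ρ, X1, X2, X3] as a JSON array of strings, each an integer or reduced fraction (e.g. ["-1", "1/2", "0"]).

Dimensional matrix (I×M×L by ℓ×m×D×i×ρ×X1×X2×X3):
  I: [ 0  0  0  1  0 -2  2  0]
  M: [ 0  1  0  0  1  3  3  1]
  L: [ 1  0  1  0 -3  1  2 -2]
Row reduction gives pivot columns ℓ,m,i; rank = 3
Pivot set = {ℓ,m,i}, free = {D,ρ,X1,X2,X3}
RREF:
  r0: [   1    0    1    0   -3    1    2   -2]
  r1: [   0    1    0    0    1    3    3    1]
  r2: [   0    0    0    1    0   -2    2    0]
Fix exponent of X3 at 1, D at 0, ρ at 0, X1 at 0, X2 at 0; solve each RREF row for its pivot's exponent:
  r0: exp(ℓ) + (-2)·1 = 0 ⇒ exp(ℓ) = 2
  r1: exp(m) + (1)·1 = 0 ⇒ exp(m) = -1
  r2: exp(i) + (0)·1 = 0 ⇒ exp(i) = 0
Π_5 = ℓ^2 · m^-1 · X3

["2", "-1", "0", "0", "0", "0", "0", "1"]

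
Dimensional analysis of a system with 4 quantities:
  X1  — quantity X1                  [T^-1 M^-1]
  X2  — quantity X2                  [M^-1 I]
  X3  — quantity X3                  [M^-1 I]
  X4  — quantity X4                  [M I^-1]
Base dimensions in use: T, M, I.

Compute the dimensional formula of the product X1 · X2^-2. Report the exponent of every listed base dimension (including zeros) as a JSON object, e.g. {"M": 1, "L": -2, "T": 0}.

Write exponents as rows T,M,I / cols X1,X2,X3,X4:
  T: [-1  0  0  0]
  M: [-1 -1 -1  1]
  I: [ 0  1  1 -1]
  [T]: (1)·-1+(-2)·0 = -1
  [M]: (1)·-1+(-2)·-1 = 1
  [I]: (1)·0+(-2)·1 = -2
⇒ T^-1 M I^-2

{"T": -1, "M": 1, "I": -2}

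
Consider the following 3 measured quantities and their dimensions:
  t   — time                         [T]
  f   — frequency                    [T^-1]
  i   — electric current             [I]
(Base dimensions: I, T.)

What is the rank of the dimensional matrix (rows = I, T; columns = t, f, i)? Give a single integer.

2

Dimensional matrix (I×T by t×f×i):
  I: [ 0  0  1]
  T: [ 1 -1  0]
Echelon form has 2 nonzero rows (pivots: t,i)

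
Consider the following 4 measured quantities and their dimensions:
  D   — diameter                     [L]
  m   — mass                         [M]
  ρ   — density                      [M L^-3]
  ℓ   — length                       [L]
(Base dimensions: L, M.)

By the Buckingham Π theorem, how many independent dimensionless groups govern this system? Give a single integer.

Write exponents as rows L,M / cols D,m,ρ,ℓ:
  L: [ 1  0 -3  1]
  M: [ 0  1  1  0]
RREF → pivots at {D,m} ⇒ r = 2
n=4, r=2 ⇒ 2 dimensionless groups

2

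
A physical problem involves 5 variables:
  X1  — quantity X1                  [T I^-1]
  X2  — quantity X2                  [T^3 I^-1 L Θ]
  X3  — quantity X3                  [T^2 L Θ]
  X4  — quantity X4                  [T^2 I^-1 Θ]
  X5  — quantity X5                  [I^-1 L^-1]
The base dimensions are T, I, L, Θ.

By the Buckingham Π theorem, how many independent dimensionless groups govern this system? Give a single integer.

2

Exponent matrix [T,I,L,Θ] × [X1,X2,X3,X4,X5]:
  T: [ 1  3  2  2  0]
  I: [-1 -1  0 -1 -1]
  L: [ 0  1  1  0 -1]
  Θ: [ 0  1  1  1  0]
Row reduction gives pivot columns X1,X2,X4; rank = 3
n=5, r=3 ⇒ 2 dimensionless groups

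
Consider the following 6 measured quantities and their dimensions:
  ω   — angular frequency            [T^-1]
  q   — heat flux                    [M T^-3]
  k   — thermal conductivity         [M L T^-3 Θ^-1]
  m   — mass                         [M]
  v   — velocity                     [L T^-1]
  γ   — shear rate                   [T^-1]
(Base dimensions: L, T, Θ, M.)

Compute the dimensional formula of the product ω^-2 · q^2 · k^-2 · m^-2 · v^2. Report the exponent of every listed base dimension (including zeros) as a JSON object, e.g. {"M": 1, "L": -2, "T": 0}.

{"L": 0, "T": 0, "Θ": 2, "M": -2}

Write exponents as rows L,T,Θ,M / cols ω,q,k,m,v,γ:
  L: [ 0  0  1  0  1  0]
  T: [-1 -3 -3  0 -1 -1]
  Θ: [ 0  0 -1  0  0  0]
  M: [ 0  1  1  1  0  0]
  [L]: (-2)·0+(2)·0+(-2)·1+(-2)·0+(2)·1 = 0
  [T]: (-2)·-1+(2)·-3+(-2)·-3+(-2)·0+(2)·-1 = 0
  [Θ]: (-2)·0+(2)·0+(-2)·-1+(-2)·0+(2)·0 = 2
  [M]: (-2)·0+(2)·1+(-2)·1+(-2)·1+(2)·0 = -2
⇒ Θ^2 M^-2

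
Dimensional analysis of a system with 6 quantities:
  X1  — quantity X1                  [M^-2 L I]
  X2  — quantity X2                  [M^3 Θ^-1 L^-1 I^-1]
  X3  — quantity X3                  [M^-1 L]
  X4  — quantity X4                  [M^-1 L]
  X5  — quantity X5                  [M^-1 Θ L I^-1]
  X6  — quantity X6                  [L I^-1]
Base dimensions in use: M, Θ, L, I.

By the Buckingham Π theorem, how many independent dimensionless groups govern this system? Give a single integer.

Write exponents as rows M,Θ,L,I / cols X1,X2,X3,X4,X5,X6:
  M: [-2  3 -1 -1 -1  0]
  Θ: [ 0 -1  0  0  1  0]
  L: [ 1 -1  1  1  1  1]
  I: [ 1 -1  0  0 -1 -1]
RREF → pivots at {X1,X2,X3} ⇒ r = 3
Π count = n − r = 6 − 3 = 3

3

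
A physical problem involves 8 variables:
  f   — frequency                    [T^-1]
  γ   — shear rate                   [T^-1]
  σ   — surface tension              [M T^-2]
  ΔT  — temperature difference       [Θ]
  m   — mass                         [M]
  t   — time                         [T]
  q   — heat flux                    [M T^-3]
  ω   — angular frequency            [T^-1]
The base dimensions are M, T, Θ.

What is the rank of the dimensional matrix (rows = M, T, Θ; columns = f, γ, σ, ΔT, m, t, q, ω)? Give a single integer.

Write exponents as rows M,T,Θ / cols f,γ,σ,ΔT,m,t,q,ω:
  M: [ 0  0  1  0  1  0  1  0]
  T: [-1 -1 -2  0  0  1 -3 -1]
  Θ: [ 0  0  0  1  0  0  0  0]
Row reduction gives pivot columns f,σ,ΔT; rank = 3

3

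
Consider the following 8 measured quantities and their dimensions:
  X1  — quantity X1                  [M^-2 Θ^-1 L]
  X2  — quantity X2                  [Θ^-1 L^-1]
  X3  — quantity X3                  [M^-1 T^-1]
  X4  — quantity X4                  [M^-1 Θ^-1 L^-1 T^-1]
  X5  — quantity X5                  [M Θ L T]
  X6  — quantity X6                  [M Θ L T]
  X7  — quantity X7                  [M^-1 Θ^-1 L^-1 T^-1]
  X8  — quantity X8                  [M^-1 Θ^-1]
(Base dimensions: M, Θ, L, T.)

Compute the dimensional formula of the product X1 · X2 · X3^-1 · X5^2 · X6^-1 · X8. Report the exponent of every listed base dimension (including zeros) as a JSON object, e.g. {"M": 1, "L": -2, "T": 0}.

Exponent matrix [M,Θ,L,T] × [X1,X2,X3,X4,X5,X6,X7,X8]:
  M: [-2  0 -1 -1  1  1 -1 -1]
  Θ: [-1 -1  0 -1  1  1 -1 -1]
  L: [ 1 -1  0 -1  1  1 -1  0]
  T: [ 0  0 -1 -1  1  1 -1  0]
  [M]: (1)·-2+(1)·0+(-1)·-1+(2)·1+(-1)·1+(1)·-1 = -1
  [Θ]: (1)·-1+(1)·-1+(-1)·0+(2)·1+(-1)·1+(1)·-1 = -2
  [L]: (1)·1+(1)·-1+(-1)·0+(2)·1+(-1)·1+(1)·0 = 1
  [T]: (1)·0+(1)·0+(-1)·-1+(2)·1+(-1)·1+(1)·0 = 2
⇒ M^-1 Θ^-2 L T^2

{"M": -1, "Θ": -2, "L": 1, "T": 2}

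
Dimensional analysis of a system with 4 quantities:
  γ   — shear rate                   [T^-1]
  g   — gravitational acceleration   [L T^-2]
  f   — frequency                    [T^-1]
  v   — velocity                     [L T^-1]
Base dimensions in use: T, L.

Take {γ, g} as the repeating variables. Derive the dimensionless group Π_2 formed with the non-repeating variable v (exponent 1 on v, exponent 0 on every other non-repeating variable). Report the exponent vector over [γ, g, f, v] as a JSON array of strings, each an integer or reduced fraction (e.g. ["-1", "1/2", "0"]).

Write exponents as rows T,L / cols γ,g,f,v:
  T: [-1 -2 -1 -1]
  L: [ 0  1  0  1]
Row reduction gives pivot columns γ,g; rank = 2
Pivot set = {γ,g}, free = {f,v}
RREF:
  r0: [   1    0    1   -1]
  r1: [   0    1    0    1]
Fix exponent of v at 1, f at 0; solve each RREF row for its pivot's exponent:
  r0: exp(γ) + (-1)·1 = 0 ⇒ exp(γ) = 1
  r1: exp(g) + (1)·1 = 0 ⇒ exp(g) = -1
Π_2 = γ · g^-1 · v

["1", "-1", "0", "1"]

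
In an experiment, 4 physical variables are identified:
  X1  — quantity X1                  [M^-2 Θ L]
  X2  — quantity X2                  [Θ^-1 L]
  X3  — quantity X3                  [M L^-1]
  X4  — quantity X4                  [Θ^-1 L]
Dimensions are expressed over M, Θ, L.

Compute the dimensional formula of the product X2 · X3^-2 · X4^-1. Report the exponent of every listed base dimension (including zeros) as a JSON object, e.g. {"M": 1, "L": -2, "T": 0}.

{"M": -2, "Θ": 0, "L": 2}

Dimensional matrix (M×Θ×L by X1×X2×X3×X4):
  M: [-2  0  1  0]
  Θ: [ 1 -1  0 -1]
  L: [ 1  1 -1  1]
  [M]: (1)·0+(-2)·1+(-1)·0 = -2
  [Θ]: (1)·-1+(-2)·0+(-1)·-1 = 0
  [L]: (1)·1+(-2)·-1+(-1)·1 = 2
⇒ M^-2 L^2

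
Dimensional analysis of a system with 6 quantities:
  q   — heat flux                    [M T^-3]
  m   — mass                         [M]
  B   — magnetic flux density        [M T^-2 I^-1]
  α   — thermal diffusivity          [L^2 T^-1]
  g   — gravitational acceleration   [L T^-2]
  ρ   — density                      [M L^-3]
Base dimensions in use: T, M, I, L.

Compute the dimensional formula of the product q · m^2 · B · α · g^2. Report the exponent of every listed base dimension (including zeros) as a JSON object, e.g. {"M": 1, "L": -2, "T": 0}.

{"T": -10, "M": 4, "I": -1, "L": 4}

Dimensional matrix (T×M×I×L by q×m×B×α×g×ρ):
  T: [-3  0 -2 -1 -2  0]
  M: [ 1  1  1  0  0  1]
  I: [ 0  0 -1  0  0  0]
  L: [ 0  0  0  2  1 -3]
  [T]: (1)·-3+(2)·0+(1)·-2+(1)·-1+(2)·-2 = -10
  [M]: (1)·1+(2)·1+(1)·1+(1)·0+(2)·0 = 4
  [I]: (1)·0+(2)·0+(1)·-1+(1)·0+(2)·0 = -1
  [L]: (1)·0+(2)·0+(1)·0+(1)·2+(2)·1 = 4
⇒ T^-10 M^4 I^-1 L^4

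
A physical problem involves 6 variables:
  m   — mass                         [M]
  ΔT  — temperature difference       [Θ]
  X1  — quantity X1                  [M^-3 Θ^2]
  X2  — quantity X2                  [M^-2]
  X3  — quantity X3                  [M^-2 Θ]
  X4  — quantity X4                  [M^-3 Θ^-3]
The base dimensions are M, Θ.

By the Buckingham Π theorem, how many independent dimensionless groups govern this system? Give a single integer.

Write exponents as rows M,Θ / cols m,ΔT,X1,X2,X3,X4:
  M: [ 1  0 -3 -2 -2 -3]
  Θ: [ 0  1  2  0  1 -3]
RREF → pivots at {m,ΔT} ⇒ r = 2
n=6, r=2 ⇒ 4 dimensionless groups

4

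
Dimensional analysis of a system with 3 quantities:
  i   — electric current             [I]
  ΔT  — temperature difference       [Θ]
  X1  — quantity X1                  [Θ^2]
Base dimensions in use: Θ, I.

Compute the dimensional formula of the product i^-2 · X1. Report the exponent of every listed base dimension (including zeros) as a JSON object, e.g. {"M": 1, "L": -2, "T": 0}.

Write exponents as rows Θ,I / cols i,ΔT,X1:
  Θ: [ 0  1  2]
  I: [ 1  0  0]
  [Θ]: (-2)·0+(1)·2 = 2
  [I]: (-2)·1+(1)·0 = -2
⇒ Θ^2 I^-2

{"Θ": 2, "I": -2}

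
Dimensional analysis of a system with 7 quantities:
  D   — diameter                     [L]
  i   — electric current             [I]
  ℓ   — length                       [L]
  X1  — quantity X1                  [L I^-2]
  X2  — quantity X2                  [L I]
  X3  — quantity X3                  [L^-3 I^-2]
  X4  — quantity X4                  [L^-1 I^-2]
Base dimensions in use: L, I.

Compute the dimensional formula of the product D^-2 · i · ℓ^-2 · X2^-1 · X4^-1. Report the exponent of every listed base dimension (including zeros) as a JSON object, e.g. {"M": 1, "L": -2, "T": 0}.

{"L": -4, "I": 2}

Dimensional matrix (L×I by D×i×ℓ×X1×X2×X3×X4):
  L: [ 1  0  1  1  1 -3 -1]
  I: [ 0  1  0 -2  1 -2 -2]
  [L]: (-2)·1+(1)·0+(-2)·1+(-1)·1+(-1)·-1 = -4
  [I]: (-2)·0+(1)·1+(-2)·0+(-1)·1+(-1)·-2 = 2
⇒ L^-4 I^2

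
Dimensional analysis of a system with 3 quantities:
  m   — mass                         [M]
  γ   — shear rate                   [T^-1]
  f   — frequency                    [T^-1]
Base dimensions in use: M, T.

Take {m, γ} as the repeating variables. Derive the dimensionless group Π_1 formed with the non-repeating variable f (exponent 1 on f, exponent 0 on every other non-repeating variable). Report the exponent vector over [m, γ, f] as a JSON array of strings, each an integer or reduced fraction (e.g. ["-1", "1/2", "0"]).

Write exponents as rows M,T / cols m,γ,f:
  M: [ 1  0  0]
  T: [ 0 -1 -1]
Row reduction gives pivot columns m,γ; rank = 2
Repeat: m,γ; free: f
RREF:
  r0: [   1    0    0]
  r1: [   0    1    1]
Fix exponent of f at 1; solve each RREF row for its pivot's exponent:
  r0: exp(m) + (0)·1 = 0 ⇒ exp(m) = 0
  r1: exp(γ) + (1)·1 = 0 ⇒ exp(γ) = -1
Π_1 = γ^-1 · f

["0", "-1", "1"]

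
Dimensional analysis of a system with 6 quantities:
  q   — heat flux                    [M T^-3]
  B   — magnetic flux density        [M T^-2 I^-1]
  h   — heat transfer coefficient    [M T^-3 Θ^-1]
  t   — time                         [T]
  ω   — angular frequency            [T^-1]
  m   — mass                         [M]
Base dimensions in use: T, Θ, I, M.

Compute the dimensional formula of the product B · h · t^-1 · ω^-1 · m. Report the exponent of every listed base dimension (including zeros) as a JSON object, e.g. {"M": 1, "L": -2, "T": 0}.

Exponent matrix [T,Θ,I,M] × [q,B,h,t,ω,m]:
  T: [-3 -2 -3  1 -1  0]
  Θ: [ 0  0 -1  0  0  0]
  I: [ 0 -1  0  0  0  0]
  M: [ 1  1  1  0  0  1]
  [T]: (1)·-2+(1)·-3+(-1)·1+(-1)·-1+(1)·0 = -5
  [Θ]: (1)·0+(1)·-1+(-1)·0+(-1)·0+(1)·0 = -1
  [I]: (1)·-1+(1)·0+(-1)·0+(-1)·0+(1)·0 = -1
  [M]: (1)·1+(1)·1+(-1)·0+(-1)·0+(1)·1 = 3
⇒ T^-5 Θ^-1 I^-1 M^3

{"T": -5, "Θ": -1, "I": -1, "M": 3}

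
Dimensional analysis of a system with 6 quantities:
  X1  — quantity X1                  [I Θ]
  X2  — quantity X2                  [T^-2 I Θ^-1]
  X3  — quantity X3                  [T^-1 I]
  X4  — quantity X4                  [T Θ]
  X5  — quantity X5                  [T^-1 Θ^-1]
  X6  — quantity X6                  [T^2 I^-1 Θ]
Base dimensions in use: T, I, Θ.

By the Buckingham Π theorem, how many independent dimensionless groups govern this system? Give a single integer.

Write exponents as rows T,I,Θ / cols X1,X2,X3,X4,X5,X6:
  T: [ 0 -2 -1  1 -1  2]
  I: [ 1  1  1  0  0 -1]
  Θ: [ 1 -1  0  1 -1  1]
Echelon form has 2 nonzero rows (pivots: X1,X2)
6 vars − rank 2 = 4 Π groups

4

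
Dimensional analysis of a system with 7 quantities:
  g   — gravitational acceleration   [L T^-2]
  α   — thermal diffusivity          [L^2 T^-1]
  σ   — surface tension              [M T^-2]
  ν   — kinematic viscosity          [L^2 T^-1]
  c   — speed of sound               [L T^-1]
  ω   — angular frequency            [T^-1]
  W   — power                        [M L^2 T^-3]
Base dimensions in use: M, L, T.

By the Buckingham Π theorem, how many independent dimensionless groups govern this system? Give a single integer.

4

Write exponents as rows M,L,T / cols g,α,σ,ν,c,ω,W:
  M: [ 0  0  1  0  0  0  1]
  L: [ 1  2  0  2  1  0  2]
  T: [-2 -1 -2 -1 -1 -1 -3]
Row reduction gives pivot columns g,α,σ; rank = 3
Π count = n − r = 7 − 3 = 4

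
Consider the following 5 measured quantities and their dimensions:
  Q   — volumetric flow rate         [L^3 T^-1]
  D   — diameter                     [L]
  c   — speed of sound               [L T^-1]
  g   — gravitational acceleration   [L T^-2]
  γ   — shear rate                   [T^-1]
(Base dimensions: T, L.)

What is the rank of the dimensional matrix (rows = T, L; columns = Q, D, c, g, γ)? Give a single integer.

2

Write exponents as rows T,L / cols Q,D,c,g,γ:
  T: [-1  0 -1 -2 -1]
  L: [ 3  1  1  1  0]
RREF → pivots at {Q,D} ⇒ r = 2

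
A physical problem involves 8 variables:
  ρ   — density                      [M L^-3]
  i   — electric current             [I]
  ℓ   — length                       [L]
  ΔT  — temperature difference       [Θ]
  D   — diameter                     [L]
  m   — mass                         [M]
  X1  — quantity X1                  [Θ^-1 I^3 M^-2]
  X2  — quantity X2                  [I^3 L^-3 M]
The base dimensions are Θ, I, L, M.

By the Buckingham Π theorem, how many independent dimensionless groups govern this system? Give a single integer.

Write exponents as rows Θ,I,L,M / cols ρ,i,ℓ,ΔT,D,m,X1,X2:
  Θ: [ 0  0  0  1  0  0 -1  0]
  I: [ 0  1  0  0  0  0  3  3]
  L: [-3  0  1  0  1  0  0 -3]
  M: [ 1  0  0  0  0  1 -2  1]
Row reduction gives pivot columns ρ,i,ℓ,ΔT; rank = 4
Π count = n − r = 8 − 4 = 4

4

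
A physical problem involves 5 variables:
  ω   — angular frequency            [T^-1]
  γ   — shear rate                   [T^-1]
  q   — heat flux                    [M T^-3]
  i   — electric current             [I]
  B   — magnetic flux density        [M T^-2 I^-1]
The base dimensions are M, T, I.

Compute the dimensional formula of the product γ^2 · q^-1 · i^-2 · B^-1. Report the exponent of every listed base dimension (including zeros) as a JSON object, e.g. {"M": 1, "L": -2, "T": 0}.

Dimensional matrix (M×T×I by ω×γ×q×i×B):
  M: [ 0  0  1  0  1]
  T: [-1 -1 -3  0 -2]
  I: [ 0  0  0  1 -1]
  [M]: (2)·0+(-1)·1+(-2)·0+(-1)·1 = -2
  [T]: (2)·-1+(-1)·-3+(-2)·0+(-1)·-2 = 3
  [I]: (2)·0+(-1)·0+(-2)·1+(-1)·-1 = -1
⇒ M^-2 T^3 I^-1

{"M": -2, "T": 3, "I": -1}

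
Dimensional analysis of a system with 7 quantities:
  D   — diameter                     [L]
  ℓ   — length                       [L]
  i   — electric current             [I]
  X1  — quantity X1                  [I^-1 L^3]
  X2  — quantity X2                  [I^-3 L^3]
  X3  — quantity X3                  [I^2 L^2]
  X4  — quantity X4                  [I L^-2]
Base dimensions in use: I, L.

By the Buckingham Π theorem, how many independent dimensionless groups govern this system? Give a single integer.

5

Write exponents as rows I,L / cols D,ℓ,i,X1,X2,X3,X4:
  I: [ 0  0  1 -1 -3  2  1]
  L: [ 1  1  0  3  3  2 -2]
Echelon form has 2 nonzero rows (pivots: D,i)
n=7, r=2 ⇒ 5 dimensionless groups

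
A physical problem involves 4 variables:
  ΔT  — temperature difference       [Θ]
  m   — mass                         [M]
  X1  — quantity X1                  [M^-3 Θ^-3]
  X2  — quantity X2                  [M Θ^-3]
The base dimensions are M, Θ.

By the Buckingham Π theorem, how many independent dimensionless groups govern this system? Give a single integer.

2

Write exponents as rows M,Θ / cols ΔT,m,X1,X2:
  M: [ 0  1 -3  1]
  Θ: [ 1  0 -3 -3]
RREF → pivots at {ΔT,m} ⇒ r = 2
Π count = n − r = 4 − 2 = 2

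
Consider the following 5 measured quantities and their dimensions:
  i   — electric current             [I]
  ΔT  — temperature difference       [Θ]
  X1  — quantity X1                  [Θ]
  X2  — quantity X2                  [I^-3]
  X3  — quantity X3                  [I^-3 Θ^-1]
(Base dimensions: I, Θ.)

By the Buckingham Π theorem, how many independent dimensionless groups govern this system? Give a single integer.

3

Exponent matrix [I,Θ] × [i,ΔT,X1,X2,X3]:
  I: [ 1  0  0 -3 -3]
  Θ: [ 0  1  1  0 -1]
Echelon form has 2 nonzero rows (pivots: i,ΔT)
5 vars − rank 2 = 3 Π groups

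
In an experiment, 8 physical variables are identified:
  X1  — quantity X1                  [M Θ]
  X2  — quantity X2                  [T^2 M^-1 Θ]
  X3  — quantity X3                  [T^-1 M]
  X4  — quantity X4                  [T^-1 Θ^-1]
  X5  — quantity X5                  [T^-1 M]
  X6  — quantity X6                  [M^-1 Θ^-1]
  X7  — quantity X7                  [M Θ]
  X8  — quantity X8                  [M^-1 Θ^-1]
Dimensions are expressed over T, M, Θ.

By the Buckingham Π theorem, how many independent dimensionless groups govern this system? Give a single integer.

6

Exponent matrix [T,M,Θ] × [X1,X2,X3,X4,X5,X6,X7,X8]:
  T: [ 0  2 -1 -1 -1  0  0  0]
  M: [ 1 -1  1  0  1 -1  1 -1]
  Θ: [ 1  1  0 -1  0 -1  1 -1]
Row reduction gives pivot columns X1,X2; rank = 2
Π count = n − r = 8 − 2 = 6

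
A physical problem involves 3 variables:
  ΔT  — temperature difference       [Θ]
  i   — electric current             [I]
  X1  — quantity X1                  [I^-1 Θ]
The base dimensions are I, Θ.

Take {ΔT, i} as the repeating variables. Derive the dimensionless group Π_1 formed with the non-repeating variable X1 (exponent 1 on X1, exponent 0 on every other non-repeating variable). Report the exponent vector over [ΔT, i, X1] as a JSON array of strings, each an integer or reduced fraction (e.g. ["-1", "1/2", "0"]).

["-1", "1", "1"]

Exponent matrix [I,Θ] × [ΔT,i,X1]:
  I: [ 0  1 -1]
  Θ: [ 1  0  1]
Echelon form has 2 nonzero rows (pivots: ΔT,i)
Repeat: ΔT,i; free: X1
RREF:
  r0: [   1    0    1]
  r1: [   0    1   -1]
Fix exponent of X1 at 1; solve each RREF row for its pivot's exponent:
  r0: exp(ΔT) + (1)·1 = 0 ⇒ exp(ΔT) = -1
  r1: exp(i) + (-1)·1 = 0 ⇒ exp(i) = 1
Π_1 = ΔT^-1 · i · X1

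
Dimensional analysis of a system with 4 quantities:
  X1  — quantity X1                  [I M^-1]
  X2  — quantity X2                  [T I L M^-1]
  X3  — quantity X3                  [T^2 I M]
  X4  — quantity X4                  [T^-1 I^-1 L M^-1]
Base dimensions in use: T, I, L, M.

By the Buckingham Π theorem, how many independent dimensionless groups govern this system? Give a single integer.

Exponent matrix [T,I,L,M] × [X1,X2,X3,X4]:
  T: [ 0  1  2 -1]
  I: [ 1  1  1 -1]
  L: [ 0  1  0  1]
  M: [-1 -1  1 -1]
RREF → pivots at {X1,X2,X3} ⇒ r = 3
n=4, r=3 ⇒ 1 dimensionless group

1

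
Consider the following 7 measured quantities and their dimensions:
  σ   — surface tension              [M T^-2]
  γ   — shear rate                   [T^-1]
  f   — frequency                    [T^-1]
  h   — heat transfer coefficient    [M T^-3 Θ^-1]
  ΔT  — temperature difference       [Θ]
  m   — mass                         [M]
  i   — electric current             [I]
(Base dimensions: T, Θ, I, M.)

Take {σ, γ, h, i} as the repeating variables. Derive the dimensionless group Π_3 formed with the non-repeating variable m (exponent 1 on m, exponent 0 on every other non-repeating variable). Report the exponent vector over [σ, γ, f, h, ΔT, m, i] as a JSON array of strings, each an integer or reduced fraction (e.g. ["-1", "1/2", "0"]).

["-1", "2", "0", "0", "0", "1", "0"]

Dimensional matrix (T×Θ×I×M by σ×γ×f×h×ΔT×m×i):
  T: [-2 -1 -1 -3  0  0  0]
  Θ: [ 0  0  0 -1  1  0  0]
  I: [ 0  0  0  0  0  0  1]
  M: [ 1  0  0  1  0  1  0]
RREF → pivots at {σ,γ,h,i} ⇒ r = 4
Pivot set = {σ,γ,h,i}, free = {f,ΔT,m}
RREF:
  r0: [   1    0    0    0    1    1    0]
  r1: [   0    1    1    0    1   -2    0]
  r2: [   0    0    0    1   -1    0    0]
  r3: [   0    0    0    0    0    0    1]
Fix exponent of m at 1, f at 0, ΔT at 0; solve each RREF row for its pivot's exponent:
  r0: exp(σ) + (1)·1 = 0 ⇒ exp(σ) = -1
  r1: exp(γ) + (-2)·1 = 0 ⇒ exp(γ) = 2
  r2: exp(h) + (0)·1 = 0 ⇒ exp(h) = 0
  r3: exp(i) + (0)·1 = 0 ⇒ exp(i) = 0
Π_3 = σ^-1 · γ^2 · m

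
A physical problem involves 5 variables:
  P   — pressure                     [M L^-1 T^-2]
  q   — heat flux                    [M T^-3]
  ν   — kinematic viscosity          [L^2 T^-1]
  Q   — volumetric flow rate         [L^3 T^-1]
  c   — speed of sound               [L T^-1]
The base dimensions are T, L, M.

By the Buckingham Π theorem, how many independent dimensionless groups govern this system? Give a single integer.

Exponent matrix [T,L,M] × [P,q,ν,Q,c]:
  T: [-2 -3 -1 -1 -1]
  L: [-1  0  2  3  1]
  M: [ 1  1  0  0  0]
RREF → pivots at {P,q,ν} ⇒ r = 3
5 vars − rank 3 = 2 Π groups

2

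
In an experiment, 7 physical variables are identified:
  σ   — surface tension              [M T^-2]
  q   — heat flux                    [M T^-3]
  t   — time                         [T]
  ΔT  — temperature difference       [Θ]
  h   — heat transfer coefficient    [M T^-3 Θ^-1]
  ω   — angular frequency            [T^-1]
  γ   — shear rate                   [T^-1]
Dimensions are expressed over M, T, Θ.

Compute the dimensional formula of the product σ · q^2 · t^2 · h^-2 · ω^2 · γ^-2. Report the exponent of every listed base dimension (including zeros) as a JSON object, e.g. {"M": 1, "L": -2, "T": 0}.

Dimensional matrix (M×T×Θ by σ×q×t×ΔT×h×ω×γ):
  M: [ 1  1  0  0  1  0  0]
  T: [-2 -3  1  0 -3 -1 -1]
  Θ: [ 0  0  0  1 -1  0  0]
  [M]: (1)·1+(2)·1+(2)·0+(-2)·1+(2)·0+(-2)·0 = 1
  [T]: (1)·-2+(2)·-3+(2)·1+(-2)·-3+(2)·-1+(-2)·-1 = 0
  [Θ]: (1)·0+(2)·0+(2)·0+(-2)·-1+(2)·0+(-2)·0 = 2
⇒ M Θ^2

{"M": 1, "T": 0, "Θ": 2}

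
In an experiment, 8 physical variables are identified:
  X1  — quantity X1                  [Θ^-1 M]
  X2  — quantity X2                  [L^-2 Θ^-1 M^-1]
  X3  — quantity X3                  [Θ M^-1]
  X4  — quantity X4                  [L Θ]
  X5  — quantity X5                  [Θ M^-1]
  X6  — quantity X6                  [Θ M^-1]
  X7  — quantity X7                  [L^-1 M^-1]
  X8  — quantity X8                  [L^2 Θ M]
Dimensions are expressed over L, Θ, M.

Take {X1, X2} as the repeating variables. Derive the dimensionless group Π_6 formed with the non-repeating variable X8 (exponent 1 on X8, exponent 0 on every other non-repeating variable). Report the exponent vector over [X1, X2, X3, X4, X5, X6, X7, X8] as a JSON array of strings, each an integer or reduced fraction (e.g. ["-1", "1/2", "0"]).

["0", "1", "0", "0", "0", "0", "0", "1"]

Dimensional matrix (L×Θ×M by X1×X2×X3×X4×X5×X6×X7×X8):
  L: [ 0 -2  0  1  0  0 -1  2]
  Θ: [-1 -1  1  1  1  1  0  1]
  M: [ 1 -1 -1  0 -1 -1 -1  1]
RREF → pivots at {X1,X2} ⇒ r = 2
Pivot set = {X1,X2}, free = {X3,X4,X5,X6,X7,X8}
RREF:
  r0: [   1    0   -1 -1/2   -1   -1 -1/2    0]
  r1: [   0    1    0 -1/2    0    0  1/2   -1]
  r2: [   0    0    0    0    0    0    0    0]
Fix exponent of X8 at 1, X3 at 0, X4 at 0, X5 at 0, X6 at 0, X7 at 0; solve each RREF row for its pivot's exponent:
  r0: exp(X1) + (0)·1 = 0 ⇒ exp(X1) = 0
  r1: exp(X2) + (-1)·1 = 0 ⇒ exp(X2) = 1
Π_6 = X2 · X8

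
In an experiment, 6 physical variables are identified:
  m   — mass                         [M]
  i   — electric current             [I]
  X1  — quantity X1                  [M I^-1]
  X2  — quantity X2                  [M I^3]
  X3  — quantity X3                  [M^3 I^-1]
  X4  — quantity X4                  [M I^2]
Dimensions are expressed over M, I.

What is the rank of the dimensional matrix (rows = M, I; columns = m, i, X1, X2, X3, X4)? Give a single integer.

Write exponents as rows M,I / cols m,i,X1,X2,X3,X4:
  M: [ 1  0  1  1  3  1]
  I: [ 0  1 -1  3 -1  2]
RREF → pivots at {m,i} ⇒ r = 2

2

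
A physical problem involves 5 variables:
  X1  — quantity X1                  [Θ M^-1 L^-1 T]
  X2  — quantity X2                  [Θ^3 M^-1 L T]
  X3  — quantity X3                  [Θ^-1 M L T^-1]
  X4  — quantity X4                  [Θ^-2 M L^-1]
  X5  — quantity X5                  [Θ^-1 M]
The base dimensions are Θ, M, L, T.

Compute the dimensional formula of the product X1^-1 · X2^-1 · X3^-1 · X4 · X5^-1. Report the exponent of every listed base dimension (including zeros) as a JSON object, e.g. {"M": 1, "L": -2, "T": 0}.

Write exponents as rows Θ,M,L,T / cols X1,X2,X3,X4,X5:
  Θ: [ 1  3 -1 -2 -1]
  M: [-1 -1  1  1  1]
  L: [-1  1  1 -1  0]
  T: [ 1  1 -1  0  0]
  [Θ]: (-1)·1+(-1)·3+(-1)·-1+(1)·-2+(-1)·-1 = -4
  [M]: (-1)·-1+(-1)·-1+(-1)·1+(1)·1+(-1)·1 = 1
  [L]: (-1)·-1+(-1)·1+(-1)·1+(1)·-1+(-1)·0 = -2
  [T]: (-1)·1+(-1)·1+(-1)·-1+(1)·0+(-1)·0 = -1
⇒ Θ^-4 M L^-2 T^-1

{"Θ": -4, "M": 1, "L": -2, "T": -1}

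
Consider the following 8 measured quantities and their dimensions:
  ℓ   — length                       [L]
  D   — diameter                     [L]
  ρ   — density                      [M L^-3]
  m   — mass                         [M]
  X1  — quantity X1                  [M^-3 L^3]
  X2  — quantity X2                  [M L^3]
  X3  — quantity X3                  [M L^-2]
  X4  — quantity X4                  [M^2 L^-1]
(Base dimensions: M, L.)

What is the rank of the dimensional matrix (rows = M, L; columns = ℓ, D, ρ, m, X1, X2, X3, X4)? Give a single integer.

Exponent matrix [M,L] × [ℓ,D,ρ,m,X1,X2,X3,X4]:
  M: [ 0  0  1  1 -3  1  1  2]
  L: [ 1  1 -3  0  3  3 -2 -1]
RREF → pivots at {ℓ,ρ} ⇒ r = 2

2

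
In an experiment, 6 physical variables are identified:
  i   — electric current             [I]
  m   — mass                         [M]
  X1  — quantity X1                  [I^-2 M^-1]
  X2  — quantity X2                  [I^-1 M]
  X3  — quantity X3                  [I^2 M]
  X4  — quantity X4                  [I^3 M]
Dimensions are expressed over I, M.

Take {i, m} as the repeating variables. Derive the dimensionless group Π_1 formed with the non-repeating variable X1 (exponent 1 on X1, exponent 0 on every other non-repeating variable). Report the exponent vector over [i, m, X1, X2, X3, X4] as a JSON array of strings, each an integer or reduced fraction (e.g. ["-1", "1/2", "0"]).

Dimensional matrix (I×M by i×m×X1×X2×X3×X4):
  I: [ 1  0 -2 -1  2  3]
  M: [ 0  1 -1  1  1  1]
Echelon form has 2 nonzero rows (pivots: i,m)
Pivot set = {i,m}, free = {X1,X2,X3,X4}
RREF:
  r0: [   1    0   -2   -1    2    3]
  r1: [   0    1   -1    1    1    1]
Fix exponent of X1 at 1, X2 at 0, X3 at 0, X4 at 0; solve each RREF row for its pivot's exponent:
  r0: exp(i) + (-2)·1 = 0 ⇒ exp(i) = 2
  r1: exp(m) + (-1)·1 = 0 ⇒ exp(m) = 1
Π_1 = i^2 · m · X1

["2", "1", "1", "0", "0", "0"]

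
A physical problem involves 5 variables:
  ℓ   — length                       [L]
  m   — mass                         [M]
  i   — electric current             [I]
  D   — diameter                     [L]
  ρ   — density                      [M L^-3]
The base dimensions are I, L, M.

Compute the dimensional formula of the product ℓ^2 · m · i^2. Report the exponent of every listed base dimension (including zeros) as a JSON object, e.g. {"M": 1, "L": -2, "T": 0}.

{"I": 2, "L": 2, "M": 1}

Dimensional matrix (I×L×M by ℓ×m×i×D×ρ):
  I: [ 0  0  1  0  0]
  L: [ 1  0  0  1 -3]
  M: [ 0  1  0  0  1]
  [I]: (2)·0+(1)·0+(2)·1 = 2
  [L]: (2)·1+(1)·0+(2)·0 = 2
  [M]: (2)·0+(1)·1+(2)·0 = 1
⇒ I^2 L^2 M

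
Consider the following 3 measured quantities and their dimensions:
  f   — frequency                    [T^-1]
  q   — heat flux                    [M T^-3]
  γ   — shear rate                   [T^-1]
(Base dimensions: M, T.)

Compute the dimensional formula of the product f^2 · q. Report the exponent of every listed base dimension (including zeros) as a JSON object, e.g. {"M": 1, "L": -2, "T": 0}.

Dimensional matrix (M×T by f×q×γ):
  M: [ 0  1  0]
  T: [-1 -3 -1]
  [M]: (2)·0+(1)·1 = 1
  [T]: (2)·-1+(1)·-3 = -5
⇒ M T^-5

{"M": 1, "T": -5}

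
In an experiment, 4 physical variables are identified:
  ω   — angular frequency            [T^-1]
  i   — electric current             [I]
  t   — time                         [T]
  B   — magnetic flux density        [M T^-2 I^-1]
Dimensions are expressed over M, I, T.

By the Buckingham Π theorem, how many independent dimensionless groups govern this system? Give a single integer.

Dimensional matrix (M×I×T by ω×i×t×B):
  M: [ 0  0  0  1]
  I: [ 0  1  0 -1]
  T: [-1  0  1 -2]
RREF → pivots at {ω,i,B} ⇒ r = 3
n=4, r=3 ⇒ 1 dimensionless group

1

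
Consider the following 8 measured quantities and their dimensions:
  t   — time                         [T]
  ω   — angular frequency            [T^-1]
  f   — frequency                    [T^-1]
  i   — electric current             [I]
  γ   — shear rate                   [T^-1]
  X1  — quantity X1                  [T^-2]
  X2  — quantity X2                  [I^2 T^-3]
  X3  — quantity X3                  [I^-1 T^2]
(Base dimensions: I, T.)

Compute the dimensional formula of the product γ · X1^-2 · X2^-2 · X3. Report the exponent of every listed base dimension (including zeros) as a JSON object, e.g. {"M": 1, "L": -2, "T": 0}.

{"I": -5, "T": 11}

Exponent matrix [I,T] × [t,ω,f,i,γ,X1,X2,X3]:
  I: [ 0  0  0  1  0  0  2 -1]
  T: [ 1 -1 -1  0 -1 -2 -3  2]
  [I]: (1)·0+(-2)·0+(-2)·2+(1)·-1 = -5
  [T]: (1)·-1+(-2)·-2+(-2)·-3+(1)·2 = 11
⇒ I^-5 T^11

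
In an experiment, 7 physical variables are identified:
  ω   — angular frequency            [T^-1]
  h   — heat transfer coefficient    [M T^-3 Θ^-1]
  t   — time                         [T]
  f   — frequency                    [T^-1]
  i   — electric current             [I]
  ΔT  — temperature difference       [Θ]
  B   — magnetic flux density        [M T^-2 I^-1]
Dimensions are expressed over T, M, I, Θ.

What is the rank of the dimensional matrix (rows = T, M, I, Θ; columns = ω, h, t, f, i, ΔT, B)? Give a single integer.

Exponent matrix [T,M,I,Θ] × [ω,h,t,f,i,ΔT,B]:
  T: [-1 -3  1 -1  0  0 -2]
  M: [ 0  1  0  0  0  0  1]
  I: [ 0  0  0  0  1  0 -1]
  Θ: [ 0 -1  0  0  0  1  0]
Row reduction gives pivot columns ω,h,i,ΔT; rank = 4

4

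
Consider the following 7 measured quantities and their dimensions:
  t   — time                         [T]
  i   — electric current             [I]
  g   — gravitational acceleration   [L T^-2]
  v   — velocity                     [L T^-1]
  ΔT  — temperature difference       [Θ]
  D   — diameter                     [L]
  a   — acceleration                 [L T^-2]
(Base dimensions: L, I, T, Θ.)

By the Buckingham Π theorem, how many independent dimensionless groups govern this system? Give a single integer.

Exponent matrix [L,I,T,Θ] × [t,i,g,v,ΔT,D,a]:
  L: [ 0  0  1  1  0  1  1]
  I: [ 0  1  0  0  0  0  0]
  T: [ 1  0 -2 -1  0  0 -2]
  Θ: [ 0  0  0  0  1  0  0]
Echelon form has 4 nonzero rows (pivots: t,i,g,ΔT)
Π count = n − r = 7 − 4 = 3

3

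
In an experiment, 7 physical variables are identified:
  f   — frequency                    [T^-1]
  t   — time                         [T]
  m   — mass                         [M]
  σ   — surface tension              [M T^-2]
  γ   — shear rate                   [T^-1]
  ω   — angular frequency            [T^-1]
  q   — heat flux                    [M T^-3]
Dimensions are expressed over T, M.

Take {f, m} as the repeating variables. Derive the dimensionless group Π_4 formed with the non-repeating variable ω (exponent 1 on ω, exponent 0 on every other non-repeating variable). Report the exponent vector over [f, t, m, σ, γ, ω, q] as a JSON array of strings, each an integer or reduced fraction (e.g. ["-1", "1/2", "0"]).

["-1", "0", "0", "0", "0", "1", "0"]

Write exponents as rows T,M / cols f,t,m,σ,γ,ω,q:
  T: [-1  1  0 -2 -1 -1 -3]
  M: [ 0  0  1  1  0  0  1]
RREF → pivots at {f,m} ⇒ r = 2
Pivot set = {f,m}, free = {t,σ,γ,ω,q}
RREF:
  r0: [   1   -1    0    2    1    1    3]
  r1: [   0    0    1    1    0    0    1]
Fix exponent of ω at 1, t at 0, σ at 0, γ at 0, q at 0; solve each RREF row for its pivot's exponent:
  r0: exp(f) + (1)·1 = 0 ⇒ exp(f) = -1
  r1: exp(m) + (0)·1 = 0 ⇒ exp(m) = 0
Π_4 = f^-1 · ω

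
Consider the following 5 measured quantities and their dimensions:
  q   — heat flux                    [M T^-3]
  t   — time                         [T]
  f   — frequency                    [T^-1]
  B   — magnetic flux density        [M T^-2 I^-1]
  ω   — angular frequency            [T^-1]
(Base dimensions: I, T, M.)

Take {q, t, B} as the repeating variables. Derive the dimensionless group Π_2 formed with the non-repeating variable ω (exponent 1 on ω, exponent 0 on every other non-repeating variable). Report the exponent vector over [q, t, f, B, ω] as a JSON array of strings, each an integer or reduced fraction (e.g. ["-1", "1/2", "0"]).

["0", "1", "0", "0", "1"]

Exponent matrix [I,T,M] × [q,t,f,B,ω]:
  I: [ 0  0  0 -1  0]
  T: [-3  1 -1 -2 -1]
  M: [ 1  0  0  1  0]
Row reduction gives pivot columns q,t,B; rank = 3
Pivot set = {q,t,B}, free = {f,ω}
RREF:
  r0: [   1    0    0    0    0]
  r1: [   0    1   -1    0   -1]
  r2: [   0    0    0    1    0]
Fix exponent of ω at 1, f at 0; solve each RREF row for its pivot's exponent:
  r0: exp(q) + (0)·1 = 0 ⇒ exp(q) = 0
  r1: exp(t) + (-1)·1 = 0 ⇒ exp(t) = 1
  r2: exp(B) + (0)·1 = 0 ⇒ exp(B) = 0
Π_2 = t · ω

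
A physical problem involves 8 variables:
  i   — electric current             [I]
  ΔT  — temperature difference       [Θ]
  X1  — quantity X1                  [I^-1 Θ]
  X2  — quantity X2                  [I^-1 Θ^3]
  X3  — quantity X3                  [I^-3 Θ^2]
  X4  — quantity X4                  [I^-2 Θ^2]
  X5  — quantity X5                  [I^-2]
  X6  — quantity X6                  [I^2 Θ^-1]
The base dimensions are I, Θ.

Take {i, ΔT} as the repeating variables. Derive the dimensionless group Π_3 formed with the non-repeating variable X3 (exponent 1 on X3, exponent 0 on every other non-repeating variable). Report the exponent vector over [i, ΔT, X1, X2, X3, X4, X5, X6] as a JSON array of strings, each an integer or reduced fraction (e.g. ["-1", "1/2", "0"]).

Dimensional matrix (I×Θ by i×ΔT×X1×X2×X3×X4×X5×X6):
  I: [ 1  0 -1 -1 -3 -2 -2  2]
  Θ: [ 0  1  1  3  2  2  0 -1]
RREF → pivots at {i,ΔT} ⇒ r = 2
Pivot set = {i,ΔT}, free = {X1,X2,X3,X4,X5,X6}
RREF:
  r0: [   1    0   -1   -1   -3   -2   -2    2]
  r1: [   0    1    1    3    2    2    0   -1]
Fix exponent of X3 at 1, X1 at 0, X2 at 0, X4 at 0, X5 at 0, X6 at 0; solve each RREF row for its pivot's exponent:
  r0: exp(i) + (-3)·1 = 0 ⇒ exp(i) = 3
  r1: exp(ΔT) + (2)·1 = 0 ⇒ exp(ΔT) = -2
Π_3 = i^3 · ΔT^-2 · X3

["3", "-2", "0", "0", "1", "0", "0", "0"]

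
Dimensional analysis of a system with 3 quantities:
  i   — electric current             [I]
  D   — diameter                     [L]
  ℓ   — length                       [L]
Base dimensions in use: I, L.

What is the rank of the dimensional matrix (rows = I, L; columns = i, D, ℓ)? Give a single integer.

Write exponents as rows I,L / cols i,D,ℓ:
  I: [ 1  0  0]
  L: [ 0  1  1]
Echelon form has 2 nonzero rows (pivots: i,D)

2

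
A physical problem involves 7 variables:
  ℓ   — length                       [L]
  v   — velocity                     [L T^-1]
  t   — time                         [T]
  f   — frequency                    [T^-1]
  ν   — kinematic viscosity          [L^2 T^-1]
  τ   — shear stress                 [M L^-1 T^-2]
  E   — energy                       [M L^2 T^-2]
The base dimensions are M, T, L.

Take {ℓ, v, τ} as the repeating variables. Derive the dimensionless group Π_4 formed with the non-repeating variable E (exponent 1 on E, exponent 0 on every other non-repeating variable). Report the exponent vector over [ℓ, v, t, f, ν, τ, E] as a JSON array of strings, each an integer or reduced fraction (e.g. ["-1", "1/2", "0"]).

["-3", "0", "0", "0", "0", "-1", "1"]

Exponent matrix [M,T,L] × [ℓ,v,t,f,ν,τ,E]:
  M: [ 0  0  0  0  0  1  1]
  T: [ 0 -1  1 -1 -1 -2 -2]
  L: [ 1  1  0  0  2 -1  2]
Echelon form has 3 nonzero rows (pivots: ℓ,v,τ)
Pivot set = {ℓ,v,τ}, free = {t,f,ν,E}
RREF:
  r0: [   1    0    1   -1    1    0    3]
  r1: [   0    1   -1    1    1    0    0]
  r2: [   0    0    0    0    0    1    1]
Fix exponent of E at 1, t at 0, f at 0, ν at 0; solve each RREF row for its pivot's exponent:
  r0: exp(ℓ) + (3)·1 = 0 ⇒ exp(ℓ) = -3
  r1: exp(v) + (0)·1 = 0 ⇒ exp(v) = 0
  r2: exp(τ) + (1)·1 = 0 ⇒ exp(τ) = -1
Π_4 = ℓ^-3 · τ^-1 · E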